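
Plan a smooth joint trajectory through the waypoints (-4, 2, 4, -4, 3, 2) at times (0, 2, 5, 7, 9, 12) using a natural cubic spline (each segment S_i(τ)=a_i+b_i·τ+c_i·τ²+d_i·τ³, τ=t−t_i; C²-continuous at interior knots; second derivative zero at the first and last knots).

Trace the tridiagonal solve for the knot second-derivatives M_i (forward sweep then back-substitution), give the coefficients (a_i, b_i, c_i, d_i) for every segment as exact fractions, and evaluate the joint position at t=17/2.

  seg 0: a=-4 b=1649/543 c=0 d=-5/543
  seg 1: a=2 b=1589/543 c=-10/181 d=-379/1629
  seg 2: a=4 b=-2002/543 c=-389/181 d=541/543
  seg 3: a=-4 b=-178/543 c=693/181 d=-4159/4344
  seg 4: a=3 b=3799/1086 c=-1387/724 d=1387/6516
S(17/2) = 10329/11584

Δ: Δ0=3, Δ1=2/3, Δ2=-4, Δ3=7/2, Δ4=-1/3
row 1: diag=10, rhs=-14; c'=3/10, d'=-7/5
row 2: denom=10−3·3/10=91/10; d'=(-28−3·-7/5)/(91/10)=-34/13
row 3: denom=8−2·20/91=688/91; d'=(45−2·-34/13)/(688/91)=4571/688
row 4: denom=10−2·91/344=1629/172; d'=(-23−2·4571/688)/(1629/172)=-1387/362
back: M4=-1387/362
back: M3=4571/688−91/344·-1387/362=1386/181
back: M2=-34/13−20/91·1386/181=-778/181
back: M1=-7/5−3/10·-778/181=-20/181
M: M0=0, M1=-20/181, M2=-778/181, M3=1386/181, M4=-1387/362, M5=0
seg 0: a=-4, c=M0/2=0, d=(M1−M0)/(6·2)=-5/543, b=Δ0−h0·(2M0+M1)/6=1649/543
seg 1: a=2, c=M1/2=-10/181, d=(M2−M1)/(6·3)=-379/1629, b=Δ1−h1·(2M1+M2)/6=1589/543
seg 2: a=4, c=M2/2=-389/181, d=(M3−M2)/(6·2)=541/543, b=Δ2−h2·(2M2+M3)/6=-2002/543
seg 3: a=-4, c=M3/2=693/181, d=(M4−M3)/(6·2)=-4159/4344, b=Δ3−h3·(2M3+M4)/6=-178/543
seg 4: a=3, c=M4/2=-1387/724, d=(M5−M4)/(6·3)=1387/6516, b=Δ4−h4·(2M4+M5)/6=3799/1086
t_q=17/2 → seg 3, τ=3/2; S=-4+-178/543·τ+693/181·τ²+-4159/4344·τ³=10329/11584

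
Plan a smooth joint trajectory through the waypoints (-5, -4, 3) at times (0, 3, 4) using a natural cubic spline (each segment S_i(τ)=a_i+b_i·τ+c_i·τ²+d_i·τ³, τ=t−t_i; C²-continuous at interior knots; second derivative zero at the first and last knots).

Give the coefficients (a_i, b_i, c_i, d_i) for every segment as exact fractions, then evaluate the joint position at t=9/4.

Δ: Δ0=1/3, Δ1=7
row 1: diag=8, rhs=40; c'=1/8, d'=5
back: M1=5
M: M0=0, M1=5, M2=0
seg 0: a=-5, c=M0/2=0, d=(M1−M0)/(6·3)=5/18, b=Δ0−h0·(2M0+M1)/6=-13/6
seg 1: a=-4, c=M1/2=5/2, d=(M2−M1)/(6·1)=-5/6, b=Δ1−h1·(2M1+M2)/6=16/3
t_q=9/4 → seg 0, τ=9/4; S=-5+-13/6·τ+0·τ²+5/18·τ³=-859/128

  seg 0: a=-5 b=-13/6 c=0 d=5/18
  seg 1: a=-4 b=16/3 c=5/2 d=-5/6
S(9/4) = -859/128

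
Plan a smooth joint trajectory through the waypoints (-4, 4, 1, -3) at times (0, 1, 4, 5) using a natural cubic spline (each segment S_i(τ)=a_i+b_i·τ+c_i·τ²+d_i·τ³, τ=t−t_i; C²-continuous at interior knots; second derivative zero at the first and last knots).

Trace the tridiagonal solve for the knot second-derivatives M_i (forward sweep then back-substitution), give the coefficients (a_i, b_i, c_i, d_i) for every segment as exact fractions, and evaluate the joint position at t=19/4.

Δ: Δ0=8, Δ1=-1, Δ2=-4
row 1: diag=8, rhs=-54; c'=3/8, d'=-27/4
row 2: denom=8−3·3/8=55/8; d'=(-18−3·-27/4)/(55/8)=18/55
back: M2=18/55
back: M1=-27/4−3/8·18/55=-378/55
M: M0=0, M1=-378/55, M2=18/55, M3=0
seg 0: a=-4, c=M0/2=0, d=(M1−M0)/(6·1)=-63/55, b=Δ0−h0·(2M0+M1)/6=503/55
seg 1: a=4, c=M1/2=-189/55, d=(M2−M1)/(6·3)=2/5, b=Δ1−h1·(2M1+M2)/6=314/55
seg 2: a=1, c=M2/2=9/55, d=(M3−M2)/(6·1)=-3/55, b=Δ2−h2·(2M2+M3)/6=-226/55
t_q=19/4 → seg 2, τ=3/4; S=1+-226/55·τ+9/55·τ²+-3/55·τ³=-1417/704

  seg 0: a=-4 b=503/55 c=0 d=-63/55
  seg 1: a=4 b=314/55 c=-189/55 d=2/5
  seg 2: a=1 b=-226/55 c=9/55 d=-3/55
S(19/4) = -1417/704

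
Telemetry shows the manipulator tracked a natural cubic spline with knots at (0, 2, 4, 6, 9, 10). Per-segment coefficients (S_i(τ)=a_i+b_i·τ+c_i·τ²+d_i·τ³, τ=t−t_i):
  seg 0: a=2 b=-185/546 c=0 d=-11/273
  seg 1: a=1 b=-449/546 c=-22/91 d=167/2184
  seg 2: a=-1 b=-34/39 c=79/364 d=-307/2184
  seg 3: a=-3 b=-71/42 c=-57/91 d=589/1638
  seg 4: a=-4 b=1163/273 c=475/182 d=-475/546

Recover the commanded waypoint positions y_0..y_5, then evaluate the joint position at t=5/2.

y_0=2 y_1=1 y_2=-1 y_3=-3 y_4=-4 y_5=2
S(5/2) = 241/448

y_0 = S_0(0) = a_0 = 2
y_1 = S_1(0) = a_1 = 1
y_2 = S_2(0) = a_2 = -1
y_3 = S_3(0) = a_3 = -3
y_4 = S_4(0) = a_4 = -4
y_5 = S_4(1) = 2
t_q=5/2 is in segment 1 (τ=1/2); S_1(τ)=241/448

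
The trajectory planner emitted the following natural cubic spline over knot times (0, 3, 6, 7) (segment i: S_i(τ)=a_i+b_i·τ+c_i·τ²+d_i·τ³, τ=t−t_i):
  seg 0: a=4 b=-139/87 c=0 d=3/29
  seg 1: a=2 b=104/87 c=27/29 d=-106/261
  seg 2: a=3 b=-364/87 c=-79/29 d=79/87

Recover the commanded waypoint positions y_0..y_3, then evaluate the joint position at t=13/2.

y_0 = S_0(0) = a_0 = 4
y_1 = S_1(0) = a_1 = 2
y_2 = S_2(0) = a_2 = 3
y_3 = S_2(1) = -3
t_q=13/2 is in segment 2 (τ=1/2); S_2(τ)=79/232

y_0=4 y_1=2 y_2=3 y_3=-3
S(13/2) = 79/232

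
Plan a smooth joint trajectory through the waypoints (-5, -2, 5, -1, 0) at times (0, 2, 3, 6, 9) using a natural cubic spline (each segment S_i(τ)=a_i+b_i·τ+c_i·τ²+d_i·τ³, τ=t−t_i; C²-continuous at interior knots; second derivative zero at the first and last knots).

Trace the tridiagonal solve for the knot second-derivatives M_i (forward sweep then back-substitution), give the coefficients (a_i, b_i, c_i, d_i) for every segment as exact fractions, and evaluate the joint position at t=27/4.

Δ: Δ0=3/2, Δ1=7, Δ2=-2, Δ3=1/3
row 1: diag=6, rhs=33; c'=1/6, d'=11/2
row 2: denom=8−1·1/6=47/6; d'=(-54−1·11/2)/(47/6)=-357/47
row 3: denom=12−3·18/47=510/47; d'=(14−3·-357/47)/(510/47)=1729/510
back: M3=1729/510
back: M2=-357/47−18/47·1729/510=-756/85
back: M1=11/2−1/6·-756/85=1187/170
M: M0=0, M1=1187/170, M2=-756/85, M3=1729/510, M4=0
seg 0: a=-5, c=M0/2=0, d=(M1−M0)/(6·2)=1187/2040, b=Δ0−h0·(2M0+M1)/6=-211/255
seg 1: a=-2, c=M1/2=1187/340, d=(M2−M1)/(6·1)=-2699/1020, b=Δ1−h1·(2M1+M2)/6=3139/510
seg 2: a=5, c=M2/2=-378/85, d=(M3−M2)/(6·3)=1253/1836, b=Δ2−h2·(2M2+M3)/6=5303/1020
seg 3: a=-1, c=M3/2=1729/1020, d=(M4−M3)/(6·3)=-1729/9180, b=Δ3−h3·(2M3+M4)/6=-1559/510
t_q=27/4 → seg 3, τ=3/4; S=-1+-1559/510·τ+1729/1020·τ²+-1729/9180·τ³=-52629/21760

  seg 0: a=-5 b=-211/255 c=0 d=1187/2040
  seg 1: a=-2 b=3139/510 c=1187/340 d=-2699/1020
  seg 2: a=5 b=5303/1020 c=-378/85 d=1253/1836
  seg 3: a=-1 b=-1559/510 c=1729/1020 d=-1729/9180
S(27/4) = -52629/21760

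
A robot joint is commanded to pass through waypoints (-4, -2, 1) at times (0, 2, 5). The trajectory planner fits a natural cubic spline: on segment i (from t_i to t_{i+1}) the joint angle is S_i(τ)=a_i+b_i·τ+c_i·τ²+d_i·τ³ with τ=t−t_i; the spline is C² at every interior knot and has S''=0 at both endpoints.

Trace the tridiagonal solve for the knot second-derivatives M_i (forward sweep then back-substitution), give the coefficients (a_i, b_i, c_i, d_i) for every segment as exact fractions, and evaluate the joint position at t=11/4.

  seg 0: a=-4 b=1 c=0 d=0
  seg 1: a=-2 b=1 c=0 d=0
S(11/4) = -5/4

Δ: Δ0=1, Δ1=1
row 1: diag=10, rhs=0; c'=3/10, d'=0
back: M1=0
M: M0=0, M1=0, M2=0
seg 0: a=-4, c=M0/2=0, d=(M1−M0)/(6·2)=0, b=Δ0−h0·(2M0+M1)/6=1
seg 1: a=-2, c=M1/2=0, d=(M2−M1)/(6·3)=0, b=Δ1−h1·(2M1+M2)/6=1
t_q=11/4 → seg 1, τ=3/4; S=-2+1·τ+0·τ²+0·τ³=-5/4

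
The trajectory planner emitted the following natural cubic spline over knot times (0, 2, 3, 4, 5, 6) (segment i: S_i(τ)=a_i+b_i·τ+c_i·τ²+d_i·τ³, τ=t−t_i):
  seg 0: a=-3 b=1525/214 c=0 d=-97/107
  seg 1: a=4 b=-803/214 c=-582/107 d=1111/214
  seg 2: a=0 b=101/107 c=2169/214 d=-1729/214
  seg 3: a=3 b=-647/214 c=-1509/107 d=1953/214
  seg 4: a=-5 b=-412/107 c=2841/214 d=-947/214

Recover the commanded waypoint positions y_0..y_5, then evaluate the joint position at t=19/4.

y_0 = S_0(0) = a_0 = -3
y_1 = S_1(0) = a_1 = 4
y_2 = S_2(0) = a_2 = 0
y_3 = S_3(0) = a_3 = 3
y_4 = S_4(0) = a_4 = -5
y_5 = S_4(1) = 0
t_q=19/4 is in segment 3 (τ=3/4); S_3(τ)=-45885/13696

y_0=-3 y_1=4 y_2=0 y_3=3 y_4=-5 y_5=0
S(19/4) = -45885/13696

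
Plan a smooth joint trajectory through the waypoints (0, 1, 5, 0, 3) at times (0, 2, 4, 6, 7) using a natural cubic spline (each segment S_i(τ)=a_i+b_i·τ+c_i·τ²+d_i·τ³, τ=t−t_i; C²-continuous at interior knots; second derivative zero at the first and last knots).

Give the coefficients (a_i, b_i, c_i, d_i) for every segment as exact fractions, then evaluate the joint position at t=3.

Δ: Δ0=1/2, Δ1=2, Δ2=-5/2, Δ3=3
row 1: diag=8, rhs=9; c'=1/4, d'=9/8
row 2: denom=8−2·1/4=15/2; d'=(-27−2·9/8)/(15/2)=-39/10
row 3: denom=6−2·4/15=82/15; d'=(33−2·-39/10)/(82/15)=306/41
back: M3=306/41
back: M2=-39/10−4/15·306/41=-483/82
back: M1=9/8−1/4·-483/82=213/82
M: M0=0, M1=213/82, M2=-483/82, M3=306/41, M4=0
seg 0: a=0, c=M0/2=0, d=(M1−M0)/(6·2)=71/328, b=Δ0−h0·(2M0+M1)/6=-15/41
seg 1: a=1, c=M1/2=213/164, d=(M2−M1)/(6·2)=-29/41, b=Δ1−h1·(2M1+M2)/6=183/82
seg 2: a=5, c=M2/2=-483/164, d=(M3−M2)/(6·2)=365/328, b=Δ2−h2·(2M2+M3)/6=-87/82
seg 3: a=0, c=M3/2=153/41, d=(M4−M3)/(6·1)=-51/41, b=Δ3−h3·(2M3+M4)/6=21/41
t_q=3 → seg 1, τ=1; S=1+183/82·τ+213/164·τ²+-29/41·τ³=627/164

  seg 0: a=0 b=-15/41 c=0 d=71/328
  seg 1: a=1 b=183/82 c=213/164 d=-29/41
  seg 2: a=5 b=-87/82 c=-483/164 d=365/328
  seg 3: a=0 b=21/41 c=153/41 d=-51/41
S(3) = 627/164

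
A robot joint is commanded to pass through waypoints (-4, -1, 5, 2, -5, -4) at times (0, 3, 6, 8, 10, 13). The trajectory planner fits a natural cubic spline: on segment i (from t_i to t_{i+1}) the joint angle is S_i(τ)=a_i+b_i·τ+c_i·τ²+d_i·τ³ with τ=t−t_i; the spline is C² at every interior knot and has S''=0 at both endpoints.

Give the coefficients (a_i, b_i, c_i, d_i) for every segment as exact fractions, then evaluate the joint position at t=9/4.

  seg 0: a=-4 b=25/51 c=0 d=26/459
  seg 1: a=-1 b=103/51 c=26/51 d=-79/459
  seg 2: a=5 b=22/51 c=-53/51 d=5/136
  seg 3: a=2 b=-335/102 c=-167/204 d=145/408
  seg 4: a=-5 b=-39/17 c=67/51 d=-67/459
S(9/4) = -1225/544

Δ: Δ0=1, Δ1=2, Δ2=-3/2, Δ3=-7/2, Δ4=1/3
row 1: diag=12, rhs=6; c'=1/4, d'=1/2
row 2: denom=10−3·1/4=37/4; d'=(-21−3·1/2)/(37/4)=-90/37
row 3: denom=8−2·8/37=280/37; d'=(-12−2·-90/37)/(280/37)=-33/35
row 4: denom=10−2·37/140=663/70; d'=(23−2·-33/35)/(663/70)=134/51
back: M4=134/51
back: M3=-33/35−37/140·134/51=-167/102
back: M2=-90/37−8/37·-167/102=-106/51
back: M1=1/2−1/4·-106/51=52/51
M: M0=0, M1=52/51, M2=-106/51, M3=-167/102, M4=134/51, M5=0
seg 0: a=-4, c=M0/2=0, d=(M1−M0)/(6·3)=26/459, b=Δ0−h0·(2M0+M1)/6=25/51
seg 1: a=-1, c=M1/2=26/51, d=(M2−M1)/(6·3)=-79/459, b=Δ1−h1·(2M1+M2)/6=103/51
seg 2: a=5, c=M2/2=-53/51, d=(M3−M2)/(6·2)=5/136, b=Δ2−h2·(2M2+M3)/6=22/51
seg 3: a=2, c=M3/2=-167/204, d=(M4−M3)/(6·2)=145/408, b=Δ3−h3·(2M3+M4)/6=-335/102
seg 4: a=-5, c=M4/2=67/51, d=(M5−M4)/(6·3)=-67/459, b=Δ4−h4·(2M4+M5)/6=-39/17
t_q=9/4 → seg 0, τ=9/4; S=-4+25/51·τ+0·τ²+26/459·τ³=-1225/544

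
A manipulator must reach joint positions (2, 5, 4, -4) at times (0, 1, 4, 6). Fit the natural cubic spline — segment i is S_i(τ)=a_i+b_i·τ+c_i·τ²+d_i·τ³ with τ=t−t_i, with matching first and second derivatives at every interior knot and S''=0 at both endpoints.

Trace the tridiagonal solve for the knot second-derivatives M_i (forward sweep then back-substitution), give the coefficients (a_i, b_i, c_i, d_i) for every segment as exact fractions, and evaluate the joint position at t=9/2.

Δ: Δ0=3, Δ1=-1/3, Δ2=-4
row 1: diag=8, rhs=-20; c'=3/8, d'=-5/2
row 2: denom=10−3·3/8=71/8; d'=(-22−3·-5/2)/(71/8)=-116/71
back: M2=-116/71
back: M1=-5/2−3/8·-116/71=-134/71
M: M0=0, M1=-134/71, M2=-116/71, M3=0
seg 0: a=2, c=M0/2=0, d=(M1−M0)/(6·1)=-67/213, b=Δ0−h0·(2M0+M1)/6=706/213
seg 1: a=5, c=M1/2=-67/71, d=(M2−M1)/(6·3)=1/71, b=Δ1−h1·(2M1+M2)/6=505/213
seg 2: a=4, c=M2/2=-58/71, d=(M3−M2)/(6·2)=29/213, b=Δ2−h2·(2M2+M3)/6=-620/213
t_q=9/2 → seg 2, τ=1/2; S=4+-620/213·τ+-58/71·τ²+29/213·τ³=1339/568

  seg 0: a=2 b=706/213 c=0 d=-67/213
  seg 1: a=5 b=505/213 c=-67/71 d=1/71
  seg 2: a=4 b=-620/213 c=-58/71 d=29/213
S(9/2) = 1339/568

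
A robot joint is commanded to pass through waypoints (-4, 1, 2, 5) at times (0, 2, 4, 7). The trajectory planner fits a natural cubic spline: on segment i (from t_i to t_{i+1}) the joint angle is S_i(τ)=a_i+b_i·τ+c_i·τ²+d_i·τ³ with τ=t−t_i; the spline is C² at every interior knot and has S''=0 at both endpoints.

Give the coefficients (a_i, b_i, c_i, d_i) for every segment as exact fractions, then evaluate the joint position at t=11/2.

  seg 0: a=-4 b=58/19 c=0 d=-21/152
  seg 1: a=1 b=53/38 c=-63/76 d=29/152
  seg 2: a=2 b=7/19 c=6/19 d=-2/57
S(11/2) = 239/76

Δ: Δ0=5/2, Δ1=1/2, Δ2=1
row 1: diag=8, rhs=-12; c'=1/4, d'=-3/2
row 2: denom=10−2·1/4=19/2; d'=(3−2·-3/2)/(19/2)=12/19
back: M2=12/19
back: M1=-3/2−1/4·12/19=-63/38
M: M0=0, M1=-63/38, M2=12/19, M3=0
seg 0: a=-4, c=M0/2=0, d=(M1−M0)/(6·2)=-21/152, b=Δ0−h0·(2M0+M1)/6=58/19
seg 1: a=1, c=M1/2=-63/76, d=(M2−M1)/(6·2)=29/152, b=Δ1−h1·(2M1+M2)/6=53/38
seg 2: a=2, c=M2/2=6/19, d=(M3−M2)/(6·3)=-2/57, b=Δ2−h2·(2M2+M3)/6=7/19
t_q=11/2 → seg 2, τ=3/2; S=2+7/19·τ+6/19·τ²+-2/57·τ³=239/76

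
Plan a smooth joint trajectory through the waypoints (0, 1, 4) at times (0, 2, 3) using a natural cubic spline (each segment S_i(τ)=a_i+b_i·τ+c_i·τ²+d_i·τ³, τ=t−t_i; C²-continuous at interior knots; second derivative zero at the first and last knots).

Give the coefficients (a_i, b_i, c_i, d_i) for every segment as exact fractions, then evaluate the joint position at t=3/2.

  seg 0: a=0 b=-1/3 c=0 d=5/24
  seg 1: a=1 b=13/6 c=5/4 d=-5/12
S(3/2) = 13/64

Δ: Δ0=1/2, Δ1=3
row 1: diag=6, rhs=15; c'=1/6, d'=5/2
back: M1=5/2
M: M0=0, M1=5/2, M2=0
seg 0: a=0, c=M0/2=0, d=(M1−M0)/(6·2)=5/24, b=Δ0−h0·(2M0+M1)/6=-1/3
seg 1: a=1, c=M1/2=5/4, d=(M2−M1)/(6·1)=-5/12, b=Δ1−h1·(2M1+M2)/6=13/6
t_q=3/2 → seg 0, τ=3/2; S=0+-1/3·τ+0·τ²+5/24·τ³=13/64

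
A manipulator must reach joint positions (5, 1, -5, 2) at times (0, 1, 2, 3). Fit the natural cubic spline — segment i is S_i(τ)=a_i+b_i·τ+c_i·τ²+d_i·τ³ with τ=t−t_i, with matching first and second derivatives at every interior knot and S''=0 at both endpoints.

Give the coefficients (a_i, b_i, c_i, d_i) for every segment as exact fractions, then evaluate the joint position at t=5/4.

  seg 0: a=5 b=-13/5 c=0 d=-7/5
  seg 1: a=1 b=-34/5 c=-21/5 d=5
  seg 2: a=-5 b=-1/5 c=54/5 d=-18/5
S(5/4) = -283/320

Δ: Δ0=-4, Δ1=-6, Δ2=7
row 1: diag=4, rhs=-12; c'=1/4, d'=-3
row 2: denom=4−1·1/4=15/4; d'=(78−1·-3)/(15/4)=108/5
back: M2=108/5
back: M1=-3−1/4·108/5=-42/5
M: M0=0, M1=-42/5, M2=108/5, M3=0
seg 0: a=5, c=M0/2=0, d=(M1−M0)/(6·1)=-7/5, b=Δ0−h0·(2M0+M1)/6=-13/5
seg 1: a=1, c=M1/2=-21/5, d=(M2−M1)/(6·1)=5, b=Δ1−h1·(2M1+M2)/6=-34/5
seg 2: a=-5, c=M2/2=54/5, d=(M3−M2)/(6·1)=-18/5, b=Δ2−h2·(2M2+M3)/6=-1/5
t_q=5/4 → seg 1, τ=1/4; S=1+-34/5·τ+-21/5·τ²+5·τ³=-283/320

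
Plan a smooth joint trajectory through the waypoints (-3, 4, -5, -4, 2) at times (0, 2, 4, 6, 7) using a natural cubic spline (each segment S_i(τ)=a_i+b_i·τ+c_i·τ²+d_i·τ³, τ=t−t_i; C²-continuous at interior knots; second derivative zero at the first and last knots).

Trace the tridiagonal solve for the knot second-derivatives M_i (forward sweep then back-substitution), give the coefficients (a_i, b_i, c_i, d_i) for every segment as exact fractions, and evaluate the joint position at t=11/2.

Δ: Δ0=7/2, Δ1=-9/2, Δ2=1/2, Δ3=6
row 1: diag=8, rhs=-48; c'=1/4, d'=-6
row 2: denom=8−2·1/4=15/2; d'=(30−2·-6)/(15/2)=28/5
row 3: denom=6−2·4/15=82/15; d'=(33−2·28/5)/(82/15)=327/82
back: M3=327/82
back: M2=28/5−4/15·327/82=186/41
back: M1=-6−1/4·186/41=-585/82
M: M0=0, M1=-585/82, M2=186/41, M3=327/82, M4=0
seg 0: a=-3, c=M0/2=0, d=(M1−M0)/(6·2)=-195/328, b=Δ0−h0·(2M0+M1)/6=241/41
seg 1: a=4, c=M1/2=-585/164, d=(M2−M1)/(6·2)=319/328, b=Δ1−h1·(2M1+M2)/6=-103/82
seg 2: a=-5, c=M2/2=93/41, d=(M3−M2)/(6·2)=-15/328, b=Δ2−h2·(2M2+M3)/6=-158/41
seg 3: a=-4, c=M3/2=327/164, d=(M4−M3)/(6·1)=-109/164, b=Δ3−h3·(2M3+M4)/6=383/82
t_q=11/2 → seg 2, τ=3/2; S=-5+-158/41·τ+93/41·τ²+-15/328·τ³=-15301/2624

  seg 0: a=-3 b=241/41 c=0 d=-195/328
  seg 1: a=4 b=-103/82 c=-585/164 d=319/328
  seg 2: a=-5 b=-158/41 c=93/41 d=-15/328
  seg 3: a=-4 b=383/82 c=327/164 d=-109/164
S(11/2) = -15301/2624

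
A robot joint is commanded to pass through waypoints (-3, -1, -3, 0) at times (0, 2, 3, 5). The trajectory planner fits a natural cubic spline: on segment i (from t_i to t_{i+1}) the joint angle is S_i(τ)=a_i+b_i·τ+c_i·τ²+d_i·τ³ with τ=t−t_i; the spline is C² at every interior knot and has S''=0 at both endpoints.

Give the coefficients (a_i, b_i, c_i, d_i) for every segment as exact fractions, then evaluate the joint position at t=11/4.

Δ: Δ0=1, Δ1=-2, Δ2=3/2
row 1: diag=6, rhs=-18; c'=1/6, d'=-3
row 2: denom=6−1·1/6=35/6; d'=(21−1·-3)/(35/6)=144/35
back: M2=144/35
back: M1=-3−1/6·144/35=-129/35
M: M0=0, M1=-129/35, M2=144/35, M3=0
seg 0: a=-3, c=M0/2=0, d=(M1−M0)/(6·2)=-43/140, b=Δ0−h0·(2M0+M1)/6=78/35
seg 1: a=-1, c=M1/2=-129/70, d=(M2−M1)/(6·1)=13/10, b=Δ1−h1·(2M1+M2)/6=-51/35
seg 2: a=-3, c=M2/2=72/35, d=(M3−M2)/(6·2)=-12/35, b=Δ2−h2·(2M2+M3)/6=-87/70
t_q=11/4 → seg 1, τ=3/4; S=-1+-51/35·τ+-129/70·τ²+13/10·τ³=-11563/4480

  seg 0: a=-3 b=78/35 c=0 d=-43/140
  seg 1: a=-1 b=-51/35 c=-129/70 d=13/10
  seg 2: a=-3 b=-87/70 c=72/35 d=-12/35
S(11/4) = -11563/4480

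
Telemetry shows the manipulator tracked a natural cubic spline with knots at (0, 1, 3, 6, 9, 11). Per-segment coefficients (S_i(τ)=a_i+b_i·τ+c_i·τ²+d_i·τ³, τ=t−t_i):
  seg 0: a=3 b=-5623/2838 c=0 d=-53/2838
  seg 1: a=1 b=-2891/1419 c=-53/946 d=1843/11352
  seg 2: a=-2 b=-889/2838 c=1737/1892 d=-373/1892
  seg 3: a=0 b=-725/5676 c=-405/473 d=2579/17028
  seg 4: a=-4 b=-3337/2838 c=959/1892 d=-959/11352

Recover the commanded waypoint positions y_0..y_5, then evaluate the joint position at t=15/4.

y_0 = S_0(0) = a_0 = 3
y_1 = S_1(0) = a_1 = 1
y_2 = S_2(0) = a_2 = -2
y_3 = S_3(0) = a_3 = 0
y_4 = S_4(0) = a_4 = -4
y_5 = S_4(2) = -5
t_q=15/4 is in segment 2 (τ=3/4); S_2(τ)=-19833/11008

y_0=3 y_1=1 y_2=-2 y_3=0 y_4=-4 y_5=-5
S(15/4) = -19833/11008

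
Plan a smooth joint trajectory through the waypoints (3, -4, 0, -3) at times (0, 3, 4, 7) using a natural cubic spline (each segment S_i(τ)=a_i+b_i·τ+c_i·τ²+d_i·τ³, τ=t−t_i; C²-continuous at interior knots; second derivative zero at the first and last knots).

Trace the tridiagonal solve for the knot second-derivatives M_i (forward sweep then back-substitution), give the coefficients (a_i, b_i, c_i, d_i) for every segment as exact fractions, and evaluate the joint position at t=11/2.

Δ: Δ0=-7/3, Δ1=4, Δ2=-1
row 1: diag=8, rhs=38; c'=1/8, d'=19/4
row 2: denom=8−1·1/8=63/8; d'=(-30−1·19/4)/(63/8)=-278/63
back: M2=-278/63
back: M1=19/4−1/8·-278/63=334/63
M: M0=0, M1=334/63, M2=-278/63, M3=0
seg 0: a=3, c=M0/2=0, d=(M1−M0)/(6·3)=167/567, b=Δ0−h0·(2M0+M1)/6=-314/63
seg 1: a=-4, c=M1/2=167/63, d=(M2−M1)/(6·1)=-34/21, b=Δ1−h1·(2M1+M2)/6=187/63
seg 2: a=0, c=M2/2=-139/63, d=(M3−M2)/(6·3)=139/567, b=Δ2−h2·(2M2+M3)/6=215/63
t_q=11/2 → seg 2, τ=3/2; S=0+215/63·τ+-139/63·τ²+139/567·τ³=55/56

  seg 0: a=3 b=-314/63 c=0 d=167/567
  seg 1: a=-4 b=187/63 c=167/63 d=-34/21
  seg 2: a=0 b=215/63 c=-139/63 d=139/567
S(11/2) = 55/56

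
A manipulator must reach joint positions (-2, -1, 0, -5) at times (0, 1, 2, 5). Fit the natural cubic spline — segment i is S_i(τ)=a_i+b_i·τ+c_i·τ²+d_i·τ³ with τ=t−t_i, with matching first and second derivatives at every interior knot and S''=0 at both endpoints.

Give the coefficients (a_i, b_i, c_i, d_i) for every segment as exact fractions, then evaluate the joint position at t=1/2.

  seg 0: a=-2 b=85/93 c=0 d=8/93
  seg 1: a=-1 b=109/93 c=8/31 d=-40/93
  seg 2: a=0 b=37/93 c=-32/31 d=32/279
S(1/2) = -95/62

Δ: Δ0=1, Δ1=1, Δ2=-5/3
row 1: diag=4, rhs=0; c'=1/4, d'=0
row 2: denom=8−1·1/4=31/4; d'=(-16−1·0)/(31/4)=-64/31
back: M2=-64/31
back: M1=0−1/4·-64/31=16/31
M: M0=0, M1=16/31, M2=-64/31, M3=0
seg 0: a=-2, c=M0/2=0, d=(M1−M0)/(6·1)=8/93, b=Δ0−h0·(2M0+M1)/6=85/93
seg 1: a=-1, c=M1/2=8/31, d=(M2−M1)/(6·1)=-40/93, b=Δ1−h1·(2M1+M2)/6=109/93
seg 2: a=0, c=M2/2=-32/31, d=(M3−M2)/(6·3)=32/279, b=Δ2−h2·(2M2+M3)/6=37/93
t_q=1/2 → seg 0, τ=1/2; S=-2+85/93·τ+0·τ²+8/93·τ³=-95/62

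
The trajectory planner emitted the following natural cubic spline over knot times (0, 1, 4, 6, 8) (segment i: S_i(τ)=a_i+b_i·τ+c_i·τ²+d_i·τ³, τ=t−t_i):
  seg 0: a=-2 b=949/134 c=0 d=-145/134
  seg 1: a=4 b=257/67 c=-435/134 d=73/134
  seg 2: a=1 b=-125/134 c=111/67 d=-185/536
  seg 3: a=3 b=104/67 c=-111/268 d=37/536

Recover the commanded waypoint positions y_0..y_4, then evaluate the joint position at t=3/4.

y_0 = S_0(0) = a_0 = -2
y_1 = S_1(0) = a_1 = 4
y_2 = S_2(0) = a_2 = 1
y_3 = S_3(0) = a_3 = 3
y_4 = S_3(2) = 5
t_q=3/4 is in segment 0 (τ=3/4); S_0(τ)=24485/8576

y_0=-2 y_1=4 y_2=1 y_3=3 y_4=5
S(3/4) = 24485/8576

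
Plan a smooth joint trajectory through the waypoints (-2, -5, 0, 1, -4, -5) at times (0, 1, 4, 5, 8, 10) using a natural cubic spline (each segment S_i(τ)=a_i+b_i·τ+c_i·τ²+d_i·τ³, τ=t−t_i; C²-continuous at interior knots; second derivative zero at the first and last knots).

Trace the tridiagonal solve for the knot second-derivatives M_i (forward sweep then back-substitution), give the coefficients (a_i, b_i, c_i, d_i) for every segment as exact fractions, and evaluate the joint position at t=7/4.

Δ: Δ0=-3, Δ1=5/3, Δ2=1, Δ3=-5/3, Δ4=-1/2
row 1: diag=8, rhs=28; c'=3/8, d'=7/2
row 2: denom=8−3·3/8=55/8; d'=(-4−3·7/2)/(55/8)=-116/55
row 3: denom=8−1·8/55=432/55; d'=(-16−1·-116/55)/(432/55)=-191/108
row 4: denom=10−3·55/144=425/48; d'=(7−3·-191/108)/(425/48)=1772/1275
back: M4=1772/1275
back: M3=-191/108−55/144·1772/1275=-1759/765
back: M2=-116/55−8/55·-1759/765=-6788/3825
back: M1=7/2−3/8·-6788/3825=5311/1275
M: M0=0, M1=5311/1275, M2=-6788/3825, M3=-1759/765, M4=1772/1275, M5=0
seg 0: a=-2, c=M0/2=0, d=(M1−M0)/(6·1)=5311/7650, b=Δ0−h0·(2M0+M1)/6=-28261/7650
seg 1: a=-5, c=M1/2=5311/2550, d=(M2−M1)/(6·3)=-22721/68850, b=Δ1−h1·(2M1+M2)/6=-6164/3825
seg 2: a=0, c=M2/2=-3394/3825, d=(M3−M2)/(6·1)=-223/2550, b=Δ2−h2·(2M2+M3)/6=15107/7650
seg 3: a=1, c=M3/2=-1759/1530, d=(M4−M3)/(6·3)=14111/68850, b=Δ3−h3·(2M3+M4)/6=-14/225
seg 4: a=-4, c=M4/2=886/1275, d=(M5−M4)/(6·2)=-443/3825, b=Δ4−h4·(2M4+M5)/6=-10913/7650
t_q=7/4 → seg 1, τ=3/4; S=-5+-6164/3825·τ+5311/2550·τ²+-22721/68850·τ³=-281591/54400

  seg 0: a=-2 b=-28261/7650 c=0 d=5311/7650
  seg 1: a=-5 b=-6164/3825 c=5311/2550 d=-22721/68850
  seg 2: a=0 b=15107/7650 c=-3394/3825 d=-223/2550
  seg 3: a=1 b=-14/225 c=-1759/1530 d=14111/68850
  seg 4: a=-4 b=-10913/7650 c=886/1275 d=-443/3825
S(7/4) = -281591/54400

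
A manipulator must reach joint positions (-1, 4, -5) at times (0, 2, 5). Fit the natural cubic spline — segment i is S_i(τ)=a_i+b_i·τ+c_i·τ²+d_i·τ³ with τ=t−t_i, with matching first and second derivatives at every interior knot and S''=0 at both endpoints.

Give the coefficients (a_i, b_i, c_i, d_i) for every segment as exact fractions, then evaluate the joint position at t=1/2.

  seg 0: a=-1 b=18/5 c=0 d=-11/40
  seg 1: a=4 b=3/10 c=-33/20 d=11/60
S(1/2) = 49/64

Δ: Δ0=5/2, Δ1=-3
row 1: diag=10, rhs=-33; c'=3/10, d'=-33/10
back: M1=-33/10
M: M0=0, M1=-33/10, M2=0
seg 0: a=-1, c=M0/2=0, d=(M1−M0)/(6·2)=-11/40, b=Δ0−h0·(2M0+M1)/6=18/5
seg 1: a=4, c=M1/2=-33/20, d=(M2−M1)/(6·3)=11/60, b=Δ1−h1·(2M1+M2)/6=3/10
t_q=1/2 → seg 0, τ=1/2; S=-1+18/5·τ+0·τ²+-11/40·τ³=49/64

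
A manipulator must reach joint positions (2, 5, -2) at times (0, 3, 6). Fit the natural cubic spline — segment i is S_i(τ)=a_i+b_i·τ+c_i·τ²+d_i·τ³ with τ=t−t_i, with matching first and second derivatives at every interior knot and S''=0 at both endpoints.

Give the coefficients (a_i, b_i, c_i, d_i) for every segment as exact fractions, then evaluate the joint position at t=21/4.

Δ: Δ0=1, Δ1=-7/3
row 1: diag=12, rhs=-20; c'=1/4, d'=-5/3
back: M1=-5/3
M: M0=0, M1=-5/3, M2=0
seg 0: a=2, c=M0/2=0, d=(M1−M0)/(6·3)=-5/54, b=Δ0−h0·(2M0+M1)/6=11/6
seg 1: a=5, c=M1/2=-5/6, d=(M2−M1)/(6·3)=5/54, b=Δ1−h1·(2M1+M2)/6=-2/3
t_q=21/4 → seg 1, τ=9/4; S=5+-2/3·τ+-5/6·τ²+5/54·τ³=43/128

  seg 0: a=2 b=11/6 c=0 d=-5/54
  seg 1: a=5 b=-2/3 c=-5/6 d=5/54
S(21/4) = 43/128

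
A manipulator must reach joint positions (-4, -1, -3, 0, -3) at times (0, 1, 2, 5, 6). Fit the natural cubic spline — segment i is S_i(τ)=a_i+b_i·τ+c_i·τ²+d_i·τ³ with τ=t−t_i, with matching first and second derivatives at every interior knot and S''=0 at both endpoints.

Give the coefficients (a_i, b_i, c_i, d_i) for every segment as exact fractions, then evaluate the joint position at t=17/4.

  seg 0: a=-4 b=947/212 c=0 d=-311/212
  seg 1: a=-1 b=7/106 c=-933/212 d=495/212
  seg 2: a=-3 b=-367/212 c=138/53 d=-359/636
  seg 3: a=0 b=-143/106 c=-525/212 d=175/212
S(17/4) = -1941/13568

Δ: Δ0=3, Δ1=-2, Δ2=1, Δ3=-3
row 1: diag=4, rhs=-30; c'=1/4, d'=-15/2
row 2: denom=8−1·1/4=31/4; d'=(18−1·-15/2)/(31/4)=102/31
row 3: denom=8−3·12/31=212/31; d'=(-24−3·102/31)/(212/31)=-525/106
back: M3=-525/106
back: M2=102/31−12/31·-525/106=276/53
back: M1=-15/2−1/4·276/53=-933/106
M: M0=0, M1=-933/106, M2=276/53, M3=-525/106, M4=0
seg 0: a=-4, c=M0/2=0, d=(M1−M0)/(6·1)=-311/212, b=Δ0−h0·(2M0+M1)/6=947/212
seg 1: a=-1, c=M1/2=-933/212, d=(M2−M1)/(6·1)=495/212, b=Δ1−h1·(2M1+M2)/6=7/106
seg 2: a=-3, c=M2/2=138/53, d=(M3−M2)/(6·3)=-359/636, b=Δ2−h2·(2M2+M3)/6=-367/212
seg 3: a=0, c=M3/2=-525/212, d=(M4−M3)/(6·1)=175/212, b=Δ3−h3·(2M3+M4)/6=-143/106
t_q=17/4 → seg 2, τ=9/4; S=-3+-367/212·τ+138/53·τ²+-359/636·τ³=-1941/13568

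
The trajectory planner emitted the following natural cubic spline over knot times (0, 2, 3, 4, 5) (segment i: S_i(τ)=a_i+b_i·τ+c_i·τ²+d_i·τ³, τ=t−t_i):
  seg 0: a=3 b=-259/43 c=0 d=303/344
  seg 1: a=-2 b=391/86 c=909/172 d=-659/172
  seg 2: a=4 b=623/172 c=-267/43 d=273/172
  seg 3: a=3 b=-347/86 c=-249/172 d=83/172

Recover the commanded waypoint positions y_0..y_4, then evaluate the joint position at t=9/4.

y_0 = S_0(0) = a_0 = 3
y_1 = S_1(0) = a_1 = -2
y_2 = S_2(0) = a_2 = 4
y_3 = S_3(0) = a_3 = 3
y_4 = S_3(1) = -2
t_q=9/4 is in segment 1 (τ=1/4); S_1(τ)=-6527/11008

y_0=3 y_1=-2 y_2=4 y_3=3 y_4=-2
S(9/4) = -6527/11008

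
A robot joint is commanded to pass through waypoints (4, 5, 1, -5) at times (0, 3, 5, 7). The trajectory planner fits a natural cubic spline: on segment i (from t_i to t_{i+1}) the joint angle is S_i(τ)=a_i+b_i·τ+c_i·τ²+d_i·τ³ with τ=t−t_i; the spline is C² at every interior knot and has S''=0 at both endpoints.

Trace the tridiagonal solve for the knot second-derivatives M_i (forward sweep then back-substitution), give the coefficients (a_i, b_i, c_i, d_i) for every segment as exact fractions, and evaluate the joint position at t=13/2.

Δ: Δ0=1/3, Δ1=-2, Δ2=-3
row 1: diag=10, rhs=-14; c'=1/5, d'=-7/5
row 2: denom=8−2·1/5=38/5; d'=(-6−2·-7/5)/(38/5)=-8/19
back: M2=-8/19
back: M1=-7/5−1/5·-8/19=-25/19
M: M0=0, M1=-25/19, M2=-8/19, M3=0
seg 0: a=4, c=M0/2=0, d=(M1−M0)/(6·3)=-25/342, b=Δ0−h0·(2M0+M1)/6=113/114
seg 1: a=5, c=M1/2=-25/38, d=(M2−M1)/(6·2)=17/228, b=Δ1−h1·(2M1+M2)/6=-56/57
seg 2: a=1, c=M2/2=-4/19, d=(M3−M2)/(6·2)=2/57, b=Δ2−h2·(2M2+M3)/6=-155/57
t_q=13/2 → seg 2, τ=3/2; S=1+-155/57·τ+-4/19·τ²+2/57·τ³=-261/76

  seg 0: a=4 b=113/114 c=0 d=-25/342
  seg 1: a=5 b=-56/57 c=-25/38 d=17/228
  seg 2: a=1 b=-155/57 c=-4/19 d=2/57
S(13/2) = -261/76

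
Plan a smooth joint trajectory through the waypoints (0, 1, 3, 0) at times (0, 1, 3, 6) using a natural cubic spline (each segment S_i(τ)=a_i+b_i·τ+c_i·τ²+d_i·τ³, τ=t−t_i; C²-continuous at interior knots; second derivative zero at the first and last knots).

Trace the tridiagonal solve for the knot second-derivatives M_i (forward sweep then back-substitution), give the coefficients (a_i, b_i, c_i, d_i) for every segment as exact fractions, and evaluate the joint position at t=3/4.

Δ: Δ0=1, Δ1=1, Δ2=-1
row 1: diag=6, rhs=0; c'=1/3, d'=0
row 2: denom=10−2·1/3=28/3; d'=(-12−2·0)/(28/3)=-9/7
back: M2=-9/7
back: M1=0−1/3·-9/7=3/7
M: M0=0, M1=3/7, M2=-9/7, M3=0
seg 0: a=0, c=M0/2=0, d=(M1−M0)/(6·1)=1/14, b=Δ0−h0·(2M0+M1)/6=13/14
seg 1: a=1, c=M1/2=3/14, d=(M2−M1)/(6·2)=-1/7, b=Δ1−h1·(2M1+M2)/6=8/7
seg 2: a=3, c=M2/2=-9/14, d=(M3−M2)/(6·3)=1/14, b=Δ2−h2·(2M2+M3)/6=2/7
t_q=3/4 → seg 0, τ=3/4; S=0+13/14·τ+0·τ²+1/14·τ³=93/128

  seg 0: a=0 b=13/14 c=0 d=1/14
  seg 1: a=1 b=8/7 c=3/14 d=-1/7
  seg 2: a=3 b=2/7 c=-9/14 d=1/14
S(3/4) = 93/128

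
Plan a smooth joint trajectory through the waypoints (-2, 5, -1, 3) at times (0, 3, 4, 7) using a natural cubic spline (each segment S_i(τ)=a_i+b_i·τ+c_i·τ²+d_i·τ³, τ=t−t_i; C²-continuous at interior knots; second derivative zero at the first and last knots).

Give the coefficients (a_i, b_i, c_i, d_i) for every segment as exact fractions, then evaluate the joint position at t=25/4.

Δ: Δ0=7/3, Δ1=-6, Δ2=4/3
row 1: diag=8, rhs=-50; c'=1/8, d'=-25/4
row 2: denom=8−1·1/8=63/8; d'=(44−1·-25/4)/(63/8)=134/21
back: M2=134/21
back: M1=-25/4−1/8·134/21=-148/21
M: M0=0, M1=-148/21, M2=134/21, M3=0
seg 0: a=-2, c=M0/2=0, d=(M1−M0)/(6·3)=-74/189, b=Δ0−h0·(2M0+M1)/6=41/7
seg 1: a=5, c=M1/2=-74/21, d=(M2−M1)/(6·1)=47/21, b=Δ1−h1·(2M1+M2)/6=-33/7
seg 2: a=-1, c=M2/2=67/21, d=(M3−M2)/(6·3)=-67/189, b=Δ2−h2·(2M2+M3)/6=-106/21
t_q=25/4 → seg 2, τ=9/4; S=-1+-106/21·τ+67/21·τ²+-67/189·τ³=-109/448

  seg 0: a=-2 b=41/7 c=0 d=-74/189
  seg 1: a=5 b=-33/7 c=-74/21 d=47/21
  seg 2: a=-1 b=-106/21 c=67/21 d=-67/189
S(25/4) = -109/448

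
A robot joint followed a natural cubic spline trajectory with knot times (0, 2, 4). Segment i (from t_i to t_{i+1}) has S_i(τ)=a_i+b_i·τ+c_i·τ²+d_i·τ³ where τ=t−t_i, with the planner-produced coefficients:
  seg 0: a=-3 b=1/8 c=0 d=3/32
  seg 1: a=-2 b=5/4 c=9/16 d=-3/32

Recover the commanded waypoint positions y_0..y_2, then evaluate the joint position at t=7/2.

y_0=-3 y_1=-2 y_2=2
S(7/2) = 211/256

y_0 = S_0(0) = a_0 = -3
y_1 = S_1(0) = a_1 = -2
y_2 = S_1(2) = 2
t_q=7/2 is in segment 1 (τ=3/2); S_1(τ)=211/256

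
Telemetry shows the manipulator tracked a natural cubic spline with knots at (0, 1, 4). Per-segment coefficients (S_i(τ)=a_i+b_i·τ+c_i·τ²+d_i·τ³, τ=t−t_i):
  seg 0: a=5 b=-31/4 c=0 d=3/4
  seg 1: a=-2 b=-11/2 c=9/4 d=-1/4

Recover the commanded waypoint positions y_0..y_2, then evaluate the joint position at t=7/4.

y_0 = S_0(0) = a_0 = 5
y_1 = S_1(0) = a_1 = -2
y_2 = S_1(3) = -5
t_q=7/4 is in segment 1 (τ=3/4); S_1(τ)=-1271/256

y_0=5 y_1=-2 y_2=-5
S(7/4) = -1271/256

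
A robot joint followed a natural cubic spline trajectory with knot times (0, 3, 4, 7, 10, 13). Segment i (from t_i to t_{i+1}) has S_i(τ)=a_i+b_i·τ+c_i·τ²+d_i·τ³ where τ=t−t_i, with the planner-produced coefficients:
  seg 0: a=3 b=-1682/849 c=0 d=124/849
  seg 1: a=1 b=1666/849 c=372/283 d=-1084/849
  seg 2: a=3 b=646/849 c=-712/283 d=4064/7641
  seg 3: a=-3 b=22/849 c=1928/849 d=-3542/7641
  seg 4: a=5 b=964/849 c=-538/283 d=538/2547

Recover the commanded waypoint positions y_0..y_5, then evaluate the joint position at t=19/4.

y_0=3 y_1=1 y_2=3 y_3=-3 y_4=5 y_5=-3
S(19/4) = 1347/566

y_0 = S_0(0) = a_0 = 3
y_1 = S_1(0) = a_1 = 1
y_2 = S_2(0) = a_2 = 3
y_3 = S_3(0) = a_3 = -3
y_4 = S_4(0) = a_4 = 5
y_5 = S_4(3) = -3
t_q=19/4 is in segment 2 (τ=3/4); S_2(τ)=1347/566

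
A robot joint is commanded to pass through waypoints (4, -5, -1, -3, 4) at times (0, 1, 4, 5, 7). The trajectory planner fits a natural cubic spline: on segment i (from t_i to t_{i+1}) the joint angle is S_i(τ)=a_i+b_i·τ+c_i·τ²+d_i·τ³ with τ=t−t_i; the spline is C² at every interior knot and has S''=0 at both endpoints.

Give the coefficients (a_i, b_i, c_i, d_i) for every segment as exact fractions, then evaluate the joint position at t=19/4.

  seg 0: a=4 b=-20761/1932 c=0 d=3373/1932
  seg 1: a=-5 b=-5321/966 c=3373/644 d=-5713/5796
  seg 2: a=-1 b=-1345/1932 c=-585/161 d=643/276
  seg 3: a=-3 b=-941/966 c=2161/644 d=-2161/3864
S(19/4) = -4629/1792

Δ: Δ0=-9, Δ1=4/3, Δ2=-2, Δ3=7/2
row 1: diag=8, rhs=62; c'=3/8, d'=31/4
row 2: denom=8−3·3/8=55/8; d'=(-20−3·31/4)/(55/8)=-346/55
row 3: denom=6−1·8/55=322/55; d'=(33−1·-346/55)/(322/55)=2161/322
back: M3=2161/322
back: M2=-346/55−8/55·2161/322=-1170/161
back: M1=31/4−3/8·-1170/161=3373/322
M: M0=0, M1=3373/322, M2=-1170/161, M3=2161/322, M4=0
seg 0: a=4, c=M0/2=0, d=(M1−M0)/(6·1)=3373/1932, b=Δ0−h0·(2M0+M1)/6=-20761/1932
seg 1: a=-5, c=M1/2=3373/644, d=(M2−M1)/(6·3)=-5713/5796, b=Δ1−h1·(2M1+M2)/6=-5321/966
seg 2: a=-1, c=M2/2=-585/161, d=(M3−M2)/(6·1)=643/276, b=Δ2−h2·(2M2+M3)/6=-1345/1932
seg 3: a=-3, c=M3/2=2161/644, d=(M4−M3)/(6·2)=-2161/3864, b=Δ3−h3·(2M3+M4)/6=-941/966
t_q=19/4 → seg 2, τ=3/4; S=-1+-1345/1932·τ+-585/161·τ²+643/276·τ³=-4629/1792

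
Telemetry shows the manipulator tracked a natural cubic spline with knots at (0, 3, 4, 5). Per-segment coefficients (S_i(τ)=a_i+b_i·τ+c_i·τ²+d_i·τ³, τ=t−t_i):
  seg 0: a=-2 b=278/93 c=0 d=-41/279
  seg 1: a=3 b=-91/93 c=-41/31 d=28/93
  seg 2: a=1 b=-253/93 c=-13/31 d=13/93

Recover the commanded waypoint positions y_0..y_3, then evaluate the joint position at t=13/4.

y_0=-2 y_1=3 y_2=1 y_3=-2
S(13/4) = 83/31

y_0 = S_0(0) = a_0 = -2
y_1 = S_1(0) = a_1 = 3
y_2 = S_2(0) = a_2 = 1
y_3 = S_2(1) = -2
t_q=13/4 is in segment 1 (τ=1/4); S_1(τ)=83/31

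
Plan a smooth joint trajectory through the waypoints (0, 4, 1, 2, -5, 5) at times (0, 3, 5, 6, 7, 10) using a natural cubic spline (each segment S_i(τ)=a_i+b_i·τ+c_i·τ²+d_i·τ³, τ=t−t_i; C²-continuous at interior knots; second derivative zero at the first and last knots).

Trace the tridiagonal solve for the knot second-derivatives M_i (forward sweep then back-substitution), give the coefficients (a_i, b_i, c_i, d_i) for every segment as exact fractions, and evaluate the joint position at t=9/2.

Δ: Δ0=4/3, Δ1=-3/2, Δ2=1, Δ3=-7, Δ4=10/3
row 1: diag=10, rhs=-17; c'=1/5, d'=-17/10
row 2: denom=6−2·1/5=28/5; d'=(15−2·-17/10)/(28/5)=23/7
row 3: denom=4−1·5/28=107/28; d'=(-48−1·23/7)/(107/28)=-1436/107
row 4: denom=8−1·28/107=828/107; d'=(62−1·-1436/107)/(828/107)=1345/138
back: M4=1345/138
back: M3=-1436/107−28/107·1345/138=-1102/69
back: M2=23/7−5/28·-1102/69=847/138
back: M1=-17/10−1/5·847/138=-202/69
M: M0=0, M1=-202/69, M2=847/138, M3=-1102/69, M4=1345/138, M5=0
seg 0: a=0, c=M0/2=0, d=(M1−M0)/(6·3)=-101/621, b=Δ0−h0·(2M0+M1)/6=193/69
seg 1: a=4, c=M1/2=-101/69, d=(M2−M1)/(6·2)=139/184, b=Δ1−h1·(2M1+M2)/6=-110/69
seg 2: a=1, c=M2/2=847/276, d=(M3−M2)/(6·1)=-339/92, b=Δ2−h2·(2M2+M3)/6=223/138
seg 3: a=2, c=M3/2=-551/69, d=(M4−M3)/(6·1)=1183/276, b=Δ3−h3·(2M3+M4)/6=-911/276
seg 4: a=-5, c=M4/2=1345/276, d=(M5−M4)/(6·3)=-1345/2484, b=Δ4−h4·(2M4+M5)/6=-295/46
t_q=9/2 → seg 1, τ=3/2; S=4+-110/69·τ+-101/69·τ²+139/184·τ³=1273/1472

  seg 0: a=0 b=193/69 c=0 d=-101/621
  seg 1: a=4 b=-110/69 c=-101/69 d=139/184
  seg 2: a=1 b=223/138 c=847/276 d=-339/92
  seg 3: a=2 b=-911/276 c=-551/69 d=1183/276
  seg 4: a=-5 b=-295/46 c=1345/276 d=-1345/2484
S(9/2) = 1273/1472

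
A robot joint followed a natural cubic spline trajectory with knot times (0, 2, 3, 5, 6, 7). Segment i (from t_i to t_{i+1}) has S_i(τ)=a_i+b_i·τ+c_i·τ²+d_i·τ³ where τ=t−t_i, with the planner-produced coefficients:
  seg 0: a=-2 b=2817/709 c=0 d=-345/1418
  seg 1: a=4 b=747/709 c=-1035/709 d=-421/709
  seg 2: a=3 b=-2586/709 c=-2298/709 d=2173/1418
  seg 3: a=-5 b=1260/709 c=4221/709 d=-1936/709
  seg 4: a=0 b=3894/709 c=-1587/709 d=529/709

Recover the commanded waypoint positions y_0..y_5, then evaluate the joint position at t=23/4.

y_0 = S_0(0) = a_0 = -2
y_1 = S_1(0) = a_1 = 4
y_2 = S_2(0) = a_2 = 3
y_3 = S_3(0) = a_3 = -5
y_4 = S_4(0) = a_4 = 0
y_5 = S_4(1) = 4
t_q=23/4 is in segment 3 (τ=3/4); S_3(τ)=-16679/11344

y_0=-2 y_1=4 y_2=3 y_3=-5 y_4=0 y_5=4
S(23/4) = -16679/11344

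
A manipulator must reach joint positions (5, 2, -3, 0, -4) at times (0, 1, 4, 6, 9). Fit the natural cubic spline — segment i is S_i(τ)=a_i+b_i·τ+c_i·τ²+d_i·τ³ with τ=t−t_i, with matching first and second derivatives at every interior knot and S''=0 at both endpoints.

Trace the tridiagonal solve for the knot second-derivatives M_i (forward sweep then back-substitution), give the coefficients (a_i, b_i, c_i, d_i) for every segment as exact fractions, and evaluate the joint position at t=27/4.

Δ: Δ0=-3, Δ1=-5/3, Δ2=3/2, Δ3=-4/3
row 1: diag=8, rhs=8; c'=3/8, d'=1
row 2: denom=10−3·3/8=71/8; d'=(19−3·1)/(71/8)=128/71
row 3: denom=10−2·16/71=678/71; d'=(-17−2·128/71)/(678/71)=-1463/678
back: M3=-1463/678
back: M2=128/71−16/71·-1463/678=776/339
back: M1=1−3/8·776/339=16/113
M: M0=0, M1=16/113, M2=776/339, M3=-1463/678, M4=0
seg 0: a=5, c=M0/2=0, d=(M1−M0)/(6·1)=8/339, b=Δ0−h0·(2M0+M1)/6=-1025/339
seg 1: a=2, c=M1/2=8/113, d=(M2−M1)/(6·3)=364/3051, b=Δ1−h1·(2M1+M2)/6=-1001/339
seg 2: a=-3, c=M2/2=388/339, d=(M3−M2)/(6·2)=-335/904, b=Δ2−h2·(2M2+M3)/6=235/339
seg 3: a=0, c=M3/2=-1463/1356, d=(M4−M3)/(6·3)=1463/12204, b=Δ3−h3·(2M3+M4)/6=559/678
t_q=27/4 → seg 3, τ=3/4; S=0+559/678·τ+-1463/1356·τ²+1463/12204·τ³=1795/28928

  seg 0: a=5 b=-1025/339 c=0 d=8/339
  seg 1: a=2 b=-1001/339 c=8/113 d=364/3051
  seg 2: a=-3 b=235/339 c=388/339 d=-335/904
  seg 3: a=0 b=559/678 c=-1463/1356 d=1463/12204
S(27/4) = 1795/28928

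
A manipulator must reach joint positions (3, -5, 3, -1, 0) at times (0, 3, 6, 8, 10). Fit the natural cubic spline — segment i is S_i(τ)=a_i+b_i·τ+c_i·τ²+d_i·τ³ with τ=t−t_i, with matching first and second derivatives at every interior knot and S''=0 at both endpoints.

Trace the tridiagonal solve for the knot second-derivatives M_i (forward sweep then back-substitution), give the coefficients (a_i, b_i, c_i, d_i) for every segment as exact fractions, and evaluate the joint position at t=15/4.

  seg 0: a=3 b=-1279/280 c=0 d=1597/7560
  seg 1: a=-5 b=159/140 c=1597/840 d=-701/1512
  seg 2: a=3 b=1/40 c=-159/70 d=141/224
  seg 3: a=-1 b=-211/140 c=843/560 d=-281/1120
S(15/4) = -58677/17920

Δ: Δ0=-8/3, Δ1=8/3, Δ2=-2, Δ3=1/2
row 1: diag=12, rhs=32; c'=1/4, d'=8/3
row 2: denom=10−3·1/4=37/4; d'=(-28−3·8/3)/(37/4)=-144/37
row 3: denom=8−2·8/37=280/37; d'=(15−2·-144/37)/(280/37)=843/280
back: M3=843/280
back: M2=-144/37−8/37·843/280=-159/35
back: M1=8/3−1/4·-159/35=1597/420
M: M0=0, M1=1597/420, M2=-159/35, M3=843/280, M4=0
seg 0: a=3, c=M0/2=0, d=(M1−M0)/(6·3)=1597/7560, b=Δ0−h0·(2M0+M1)/6=-1279/280
seg 1: a=-5, c=M1/2=1597/840, d=(M2−M1)/(6·3)=-701/1512, b=Δ1−h1·(2M1+M2)/6=159/140
seg 2: a=3, c=M2/2=-159/70, d=(M3−M2)/(6·2)=141/224, b=Δ2−h2·(2M2+M3)/6=1/40
seg 3: a=-1, c=M3/2=843/560, d=(M4−M3)/(6·2)=-281/1120, b=Δ3−h3·(2M3+M4)/6=-211/140
t_q=15/4 → seg 1, τ=3/4; S=-5+159/140·τ+1597/840·τ²+-701/1512·τ³=-58677/17920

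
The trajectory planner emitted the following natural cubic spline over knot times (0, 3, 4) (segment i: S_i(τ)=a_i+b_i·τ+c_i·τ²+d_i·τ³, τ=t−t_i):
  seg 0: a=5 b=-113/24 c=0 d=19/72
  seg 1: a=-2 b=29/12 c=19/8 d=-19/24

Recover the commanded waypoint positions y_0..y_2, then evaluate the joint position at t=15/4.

y_0=5 y_1=-2 y_2=2
S(15/4) = 417/512

y_0 = S_0(0) = a_0 = 5
y_1 = S_1(0) = a_1 = -2
y_2 = S_1(1) = 2
t_q=15/4 is in segment 1 (τ=3/4); S_1(τ)=417/512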